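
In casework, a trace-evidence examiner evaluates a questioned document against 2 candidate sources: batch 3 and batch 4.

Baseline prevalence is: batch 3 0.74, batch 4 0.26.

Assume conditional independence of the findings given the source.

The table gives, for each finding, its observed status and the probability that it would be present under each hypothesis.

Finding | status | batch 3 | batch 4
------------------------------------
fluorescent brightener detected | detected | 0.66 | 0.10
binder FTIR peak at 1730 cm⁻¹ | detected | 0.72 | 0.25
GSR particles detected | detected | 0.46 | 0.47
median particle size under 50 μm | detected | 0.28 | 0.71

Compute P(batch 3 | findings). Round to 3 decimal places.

0.954

Multiply each prior by the joint likelihood of the evidence pattern:
  batch 3: 0.74 × 0.66 × 0.72 × 0.46 × 0.28 = 0.045292
  batch 4: 0.26 × 0.10 × 0.25 × 0.47 × 0.71 = 0.0021691
Normalizing constant Z = 0.045292 + 0.0021691 = 0.047461.
P(batch 3 | evidence) = 0.045292 / 0.047461 ≈ 0.954.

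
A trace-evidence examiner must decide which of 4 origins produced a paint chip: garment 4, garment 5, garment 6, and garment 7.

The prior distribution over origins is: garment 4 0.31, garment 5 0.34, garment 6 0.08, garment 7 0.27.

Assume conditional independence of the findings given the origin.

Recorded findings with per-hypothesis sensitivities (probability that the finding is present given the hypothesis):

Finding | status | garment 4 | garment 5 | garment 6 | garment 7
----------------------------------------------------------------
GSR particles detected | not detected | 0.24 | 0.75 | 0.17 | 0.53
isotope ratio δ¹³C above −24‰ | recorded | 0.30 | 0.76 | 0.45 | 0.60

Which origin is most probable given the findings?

garment 7

For each hypothesis, the unnormalized posterior weight is prior × product of the finding likelihoods (using 1 − P(present | H) for each absent finding):
  garment 4: 0.31 × (1 − 0.24) × 0.30 = 0.07068
  garment 5: 0.34 × (1 − 0.75) × 0.76 = 0.0646
  garment 6: 0.08 × (1 − 0.17) × 0.45 = 0.02988
  garment 7: 0.27 × (1 − 0.53) × 0.60 = 0.07614
Normalizing constant Z = 0.07068 + 0.0646 + 0.02988 + 0.07614 = 0.2413.
P(garment 4 | evidence) ≈ 0.07068 / 0.2413 ≈ 0.293
P(garment 5 | evidence) ≈ 0.0646 / 0.2413 ≈ 0.268
P(garment 6 | evidence) ≈ 0.02988 / 0.2413 ≈ 0.124
P(garment 7 | evidence) ≈ 0.07614 / 0.2413 ≈ 0.316
The largest is 0.316, so garment 7 is most probable.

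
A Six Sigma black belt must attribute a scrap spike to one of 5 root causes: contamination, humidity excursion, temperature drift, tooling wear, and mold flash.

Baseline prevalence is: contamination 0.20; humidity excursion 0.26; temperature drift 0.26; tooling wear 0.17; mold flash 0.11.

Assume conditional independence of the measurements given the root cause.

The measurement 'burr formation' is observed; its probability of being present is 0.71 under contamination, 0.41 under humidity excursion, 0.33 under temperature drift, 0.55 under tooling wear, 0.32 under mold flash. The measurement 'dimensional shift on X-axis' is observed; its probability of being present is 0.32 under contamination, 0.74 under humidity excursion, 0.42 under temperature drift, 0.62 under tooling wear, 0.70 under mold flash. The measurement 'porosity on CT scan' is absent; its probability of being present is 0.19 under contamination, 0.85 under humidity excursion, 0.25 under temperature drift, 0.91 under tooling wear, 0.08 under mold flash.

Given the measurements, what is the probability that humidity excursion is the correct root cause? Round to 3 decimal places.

0.114

Multiply each prior by the joint likelihood of the measurement pattern (using 1 − P(present | H) for each absent measurement):
  contamination: 0.20 × 0.71 × 0.32 × (1 − 0.19) = 0.036806
  humidity excursion: 0.26 × 0.41 × 0.74 × (1 − 0.85) = 0.011833
  temperature drift: 0.26 × 0.33 × 0.42 × (1 − 0.25) = 0.027027
  tooling wear: 0.17 × 0.55 × 0.62 × (1 − 0.91) = 0.0052173
  mold flash: 0.11 × 0.32 × 0.70 × (1 − 0.08) = 0.022669
Marginal likelihood of the evidence = 0.10355.
P(humidity excursion | evidence) = 0.011833 / 0.10355 ≈ 0.114.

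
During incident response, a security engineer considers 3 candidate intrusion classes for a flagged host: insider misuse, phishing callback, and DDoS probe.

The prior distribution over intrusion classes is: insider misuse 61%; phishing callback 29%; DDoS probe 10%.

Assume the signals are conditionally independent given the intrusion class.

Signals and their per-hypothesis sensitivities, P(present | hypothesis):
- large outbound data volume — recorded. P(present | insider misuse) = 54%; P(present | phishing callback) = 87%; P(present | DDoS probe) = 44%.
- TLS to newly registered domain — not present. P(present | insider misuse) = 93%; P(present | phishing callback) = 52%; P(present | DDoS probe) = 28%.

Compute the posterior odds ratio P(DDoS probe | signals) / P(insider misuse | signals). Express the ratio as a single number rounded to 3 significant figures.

Posterior odds equal prior odds times the likelihood ratio; only the two competing hypotheses matter (using 1 − P(present | H) for each absent signal).
  DDoS probe: 0.10 × 0.44 × (1 − 0.28) = 0.03168
  insider misuse: 0.61 × 0.54 × (1 − 0.93) = 0.023058
Posterior odds = 0.03168 / 0.023058 ≈ 1.37.

1.37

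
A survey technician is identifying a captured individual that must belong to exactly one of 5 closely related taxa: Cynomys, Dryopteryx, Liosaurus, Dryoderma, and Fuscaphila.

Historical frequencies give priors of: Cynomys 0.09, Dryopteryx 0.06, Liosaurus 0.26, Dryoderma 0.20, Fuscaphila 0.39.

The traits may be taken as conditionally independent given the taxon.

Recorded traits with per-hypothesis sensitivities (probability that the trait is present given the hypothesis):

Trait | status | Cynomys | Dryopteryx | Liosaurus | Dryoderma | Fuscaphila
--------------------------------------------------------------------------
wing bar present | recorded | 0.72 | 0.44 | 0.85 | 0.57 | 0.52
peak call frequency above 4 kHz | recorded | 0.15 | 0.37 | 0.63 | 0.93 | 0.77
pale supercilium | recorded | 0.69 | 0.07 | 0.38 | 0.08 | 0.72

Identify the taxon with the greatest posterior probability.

For each hypothesis, the unnormalized posterior weight is prior × product of the trait likelihoods:
  Cynomys: 0.09 × 0.72 × 0.15 × 0.69 = 0.0067068
  Dryopteryx: 0.06 × 0.44 × 0.37 × 0.07 = 0.00068376
  Liosaurus: 0.26 × 0.85 × 0.63 × 0.38 = 0.052907
  Dryoderma: 0.20 × 0.57 × 0.93 × 0.08 = 0.0084816
  Fuscaphila: 0.39 × 0.52 × 0.77 × 0.72 = 0.11243
Normalizing constant Z = 0.0067068 + 0.00068376 + 0.052907 + 0.0084816 + 0.11243 = 0.18121.
P(Cynomys | evidence) ≈ 0.0067068 / 0.18121 ≈ 0.037
P(Dryopteryx | evidence) ≈ 0.00068376 / 0.18121 ≈ 0.004
P(Liosaurus | evidence) ≈ 0.052907 / 0.18121 ≈ 0.292
P(Dryoderma | evidence) ≈ 0.0084816 / 0.18121 ≈ 0.047
P(Fuscaphila | evidence) ≈ 0.11243 / 0.18121 ≈ 0.620
The largest is 0.620, so Fuscaphila is most probable.

Fuscaphila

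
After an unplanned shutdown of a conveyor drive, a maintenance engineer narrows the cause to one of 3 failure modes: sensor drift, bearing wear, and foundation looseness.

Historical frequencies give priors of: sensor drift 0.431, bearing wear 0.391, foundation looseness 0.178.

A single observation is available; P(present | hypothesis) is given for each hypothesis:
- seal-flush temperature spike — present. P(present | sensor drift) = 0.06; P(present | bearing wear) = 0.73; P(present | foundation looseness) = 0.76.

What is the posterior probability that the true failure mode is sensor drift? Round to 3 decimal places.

0.058

Multiply each prior by the likelihood of the observation:
  sensor drift: 0.431 × 0.06 = 0.02586
  bearing wear: 0.391 × 0.73 = 0.28543
  foundation looseness: 0.178 × 0.76 = 0.13528
The unnormalized weights sum to 0.44657.
P(sensor drift | evidence) = 0.02586 / 0.44657 ≈ 0.058.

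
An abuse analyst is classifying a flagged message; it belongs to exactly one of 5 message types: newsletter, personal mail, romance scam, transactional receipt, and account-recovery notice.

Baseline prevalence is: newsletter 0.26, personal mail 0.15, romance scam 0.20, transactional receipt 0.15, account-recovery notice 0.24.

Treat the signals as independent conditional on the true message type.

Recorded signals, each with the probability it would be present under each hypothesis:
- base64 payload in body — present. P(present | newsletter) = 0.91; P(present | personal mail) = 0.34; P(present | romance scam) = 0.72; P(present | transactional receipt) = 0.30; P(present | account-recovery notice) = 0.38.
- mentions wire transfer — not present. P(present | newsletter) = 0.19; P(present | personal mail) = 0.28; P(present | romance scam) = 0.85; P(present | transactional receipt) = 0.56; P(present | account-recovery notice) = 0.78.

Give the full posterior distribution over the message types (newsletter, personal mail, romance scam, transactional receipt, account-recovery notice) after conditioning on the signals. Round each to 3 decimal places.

By Bayes' rule with conditional independence, the unnormalized weight for each hypothesis is prior × ∏ likelihoods (using 1 − P(present | H) for each absent signal):
  newsletter: 0.26 × 0.91 × (1 − 0.19) = 0.19165
  personal mail: 0.15 × 0.34 × (1 − 0.28) = 0.03672
  romance scam: 0.20 × 0.72 × (1 − 0.85) = 0.0216
  transactional receipt: 0.15 × 0.30 × (1 − 0.56) = 0.0198
  account-recovery notice: 0.24 × 0.38 × (1 − 0.78) = 0.020064
The unnormalized weights sum to 0.28983.
P(newsletter | evidence) = 0.19165 / 0.28983 ≈ 0.661
P(personal mail | evidence) = 0.03672 / 0.28983 ≈ 0.127
P(romance scam | evidence) = 0.0216 / 0.28983 ≈ 0.075
P(transactional receipt | evidence) = 0.0198 / 0.28983 ≈ 0.068
P(account-recovery notice | evidence) = 0.020064 / 0.28983 ≈ 0.069

0.661, 0.127, 0.075, 0.068, 0.069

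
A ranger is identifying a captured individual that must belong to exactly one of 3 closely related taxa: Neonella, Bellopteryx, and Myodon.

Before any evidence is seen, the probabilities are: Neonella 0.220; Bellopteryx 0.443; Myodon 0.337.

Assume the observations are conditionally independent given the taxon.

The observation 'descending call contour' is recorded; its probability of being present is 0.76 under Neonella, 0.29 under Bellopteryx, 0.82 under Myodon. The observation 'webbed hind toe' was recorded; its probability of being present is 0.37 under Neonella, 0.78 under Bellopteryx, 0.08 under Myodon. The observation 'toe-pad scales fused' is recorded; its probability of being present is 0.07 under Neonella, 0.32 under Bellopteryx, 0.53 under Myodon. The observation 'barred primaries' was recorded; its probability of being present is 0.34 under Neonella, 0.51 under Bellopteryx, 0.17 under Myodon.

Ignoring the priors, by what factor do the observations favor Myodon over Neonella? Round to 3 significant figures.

Joint likelihood of the evidence pattern under each hypothesis:
  Myodon: 0.82 × 0.08 × 0.53 × 0.17 = 0.0059106
  Neonella: 0.76 × 0.37 × 0.07 × 0.34 = 0.0066926
Bayes factor = 0.0059106 / 0.0066926 ≈ 0.883

0.883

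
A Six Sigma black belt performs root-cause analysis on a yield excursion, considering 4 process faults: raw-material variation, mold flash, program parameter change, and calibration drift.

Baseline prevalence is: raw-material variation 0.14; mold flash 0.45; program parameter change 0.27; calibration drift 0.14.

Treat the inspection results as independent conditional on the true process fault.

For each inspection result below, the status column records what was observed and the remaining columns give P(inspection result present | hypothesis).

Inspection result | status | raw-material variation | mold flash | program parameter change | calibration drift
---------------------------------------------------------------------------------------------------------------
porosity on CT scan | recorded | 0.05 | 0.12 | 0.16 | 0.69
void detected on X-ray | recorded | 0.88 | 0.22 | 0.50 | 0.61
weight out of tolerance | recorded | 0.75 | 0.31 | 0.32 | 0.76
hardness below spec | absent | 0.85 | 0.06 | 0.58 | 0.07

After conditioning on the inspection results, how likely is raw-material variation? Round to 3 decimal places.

0.014

By Bayes' rule with conditional independence, the unnormalized weight for each hypothesis is prior × ∏ likelihoods (using 1 − P(present | H) for each absent inspection result):
  raw-material variation: 0.14 × 0.05 × 0.88 × 0.75 × (1 − 0.85) = 0.000693
  mold flash: 0.45 × 0.12 × 0.22 × 0.31 × (1 − 0.06) = 0.0034618
  program parameter change: 0.27 × 0.16 × 0.50 × 0.32 × (1 − 0.58) = 0.002903
  calibration drift: 0.14 × 0.69 × 0.61 × 0.76 × (1 − 0.07) = 0.041649
Marginal likelihood of the evidence = 0.048707.
P(raw-material variation | evidence) = 0.000693 / 0.048707 ≈ 0.014.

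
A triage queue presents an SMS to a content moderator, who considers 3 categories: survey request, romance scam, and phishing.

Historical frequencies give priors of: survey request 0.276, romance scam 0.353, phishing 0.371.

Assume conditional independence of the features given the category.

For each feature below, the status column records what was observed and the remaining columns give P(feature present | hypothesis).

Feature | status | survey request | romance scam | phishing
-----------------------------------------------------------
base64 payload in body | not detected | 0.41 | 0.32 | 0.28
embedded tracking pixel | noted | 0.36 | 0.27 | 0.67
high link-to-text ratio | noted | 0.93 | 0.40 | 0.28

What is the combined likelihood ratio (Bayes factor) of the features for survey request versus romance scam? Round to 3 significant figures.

The Bayes factor is the ratio of the joint likelihoods of the feature pattern under the two hypotheses (using 1 − P(present | H) for each absent feature).
  survey request: (1 − 0.41) × 0.36 × 0.93 = 0.19753
  romance scam: (1 − 0.32) × 0.27 × 0.40 = 0.07344
Bayes factor = 0.19753 / 0.07344 ≈ 2.69

2.69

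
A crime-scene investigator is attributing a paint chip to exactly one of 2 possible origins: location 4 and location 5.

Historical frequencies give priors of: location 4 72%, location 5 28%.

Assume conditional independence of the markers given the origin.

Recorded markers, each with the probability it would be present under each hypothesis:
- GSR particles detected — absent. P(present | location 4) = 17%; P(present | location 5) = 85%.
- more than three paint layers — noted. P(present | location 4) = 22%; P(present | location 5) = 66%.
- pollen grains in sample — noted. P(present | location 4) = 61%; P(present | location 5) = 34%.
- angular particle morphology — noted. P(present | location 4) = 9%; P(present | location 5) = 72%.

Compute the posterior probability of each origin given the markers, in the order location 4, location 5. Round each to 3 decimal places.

For each hypothesis, the unnormalized posterior weight is prior × product of the marker likelihoods (using 1 − P(present | H) for each absent marker):
  location 4: 0.72 × (1 − 0.17) × 0.22 × 0.61 × 0.09 = 0.0072178
  location 5: 0.28 × (1 − 0.85) × 0.66 × 0.34 × 0.72 = 0.0067859
Marginal likelihood of the evidence = 0.014004.
P(location 4 | evidence) = 0.0072178 / 0.014004 ≈ 0.515
P(location 5 | evidence) = 0.0067859 / 0.014004 ≈ 0.485

0.515, 0.485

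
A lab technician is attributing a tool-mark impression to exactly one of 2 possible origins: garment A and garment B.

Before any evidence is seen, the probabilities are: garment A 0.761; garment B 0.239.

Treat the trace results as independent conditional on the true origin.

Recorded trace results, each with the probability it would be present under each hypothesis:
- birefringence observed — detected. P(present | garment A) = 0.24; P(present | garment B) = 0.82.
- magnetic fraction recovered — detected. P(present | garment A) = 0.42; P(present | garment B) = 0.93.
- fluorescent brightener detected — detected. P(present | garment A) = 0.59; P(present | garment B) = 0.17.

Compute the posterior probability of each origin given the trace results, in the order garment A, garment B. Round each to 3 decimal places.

For each hypothesis, the unnormalized posterior weight is prior × product of the trace result likelihoods:
  garment A: 0.761 × 0.24 × 0.42 × 0.59 = 0.045258
  garment B: 0.239 × 0.82 × 0.93 × 0.17 = 0.030984
The unnormalized weights sum to 0.076243.
P(garment A | evidence) = 0.045258 / 0.076243 ≈ 0.594
P(garment B | evidence) = 0.030984 / 0.076243 ≈ 0.406

0.594, 0.406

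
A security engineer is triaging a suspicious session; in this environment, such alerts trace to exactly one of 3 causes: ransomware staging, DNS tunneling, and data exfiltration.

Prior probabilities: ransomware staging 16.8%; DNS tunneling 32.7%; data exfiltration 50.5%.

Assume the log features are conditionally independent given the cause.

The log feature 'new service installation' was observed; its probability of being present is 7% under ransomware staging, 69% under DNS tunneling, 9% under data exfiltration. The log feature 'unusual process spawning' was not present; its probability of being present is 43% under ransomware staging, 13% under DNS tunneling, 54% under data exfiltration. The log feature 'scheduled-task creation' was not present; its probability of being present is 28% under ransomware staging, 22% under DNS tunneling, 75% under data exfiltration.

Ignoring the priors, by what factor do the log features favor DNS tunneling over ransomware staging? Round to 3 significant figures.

16.3

Joint likelihood of the log feature pattern under each hypothesis (using 1 − P(present | H) for each absent log feature):
  DNS tunneling: 0.69 × (1 − 0.13) × (1 − 0.22) = 0.46823
  ransomware staging: 0.07 × (1 − 0.43) × (1 − 0.28) = 0.028728
Bayes factor = 0.46823 / 0.028728 ≈ 16.3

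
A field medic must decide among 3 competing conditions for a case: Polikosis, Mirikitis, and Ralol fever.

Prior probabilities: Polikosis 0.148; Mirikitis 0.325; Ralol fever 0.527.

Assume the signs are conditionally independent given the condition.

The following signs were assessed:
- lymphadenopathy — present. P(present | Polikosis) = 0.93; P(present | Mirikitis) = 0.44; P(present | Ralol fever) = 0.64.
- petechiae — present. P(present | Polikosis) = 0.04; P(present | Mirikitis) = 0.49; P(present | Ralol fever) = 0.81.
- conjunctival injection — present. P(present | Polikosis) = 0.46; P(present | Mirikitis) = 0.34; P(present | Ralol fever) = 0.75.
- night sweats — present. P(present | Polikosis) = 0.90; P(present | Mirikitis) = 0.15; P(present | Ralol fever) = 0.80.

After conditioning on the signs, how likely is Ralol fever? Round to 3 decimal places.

Multiply each prior by the joint likelihood of the sign pattern:
  Polikosis: 0.148 × 0.93 × 0.04 × 0.46 × 0.90 = 0.0022793
  Mirikitis: 0.325 × 0.44 × 0.49 × 0.34 × 0.15 = 0.0035736
  Ralol fever: 0.527 × 0.64 × 0.81 × 0.75 × 0.80 = 0.16392
Marginal likelihood of the evidence = 0.16977.
P(Ralol fever | evidence) = 0.16392 / 0.16977 ≈ 0.966.

0.966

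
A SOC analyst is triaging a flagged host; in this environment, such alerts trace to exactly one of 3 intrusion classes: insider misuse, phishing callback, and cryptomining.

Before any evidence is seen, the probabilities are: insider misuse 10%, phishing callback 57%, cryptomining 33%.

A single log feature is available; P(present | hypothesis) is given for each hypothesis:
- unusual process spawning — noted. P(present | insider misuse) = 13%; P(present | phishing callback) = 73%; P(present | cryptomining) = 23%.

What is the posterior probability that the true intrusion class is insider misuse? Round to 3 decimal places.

For each hypothesis, the unnormalized posterior weight is prior × likelihood:
  insider misuse: 0.10 × 0.13 = 0.013
  phishing callback: 0.57 × 0.73 = 0.4161
  cryptomining: 0.33 × 0.23 = 0.0759
Normalizing constant Z = 0.013 + 0.4161 + 0.0759 = 0.505.
P(insider misuse | evidence) = 0.013 / 0.505 ≈ 0.026.

0.026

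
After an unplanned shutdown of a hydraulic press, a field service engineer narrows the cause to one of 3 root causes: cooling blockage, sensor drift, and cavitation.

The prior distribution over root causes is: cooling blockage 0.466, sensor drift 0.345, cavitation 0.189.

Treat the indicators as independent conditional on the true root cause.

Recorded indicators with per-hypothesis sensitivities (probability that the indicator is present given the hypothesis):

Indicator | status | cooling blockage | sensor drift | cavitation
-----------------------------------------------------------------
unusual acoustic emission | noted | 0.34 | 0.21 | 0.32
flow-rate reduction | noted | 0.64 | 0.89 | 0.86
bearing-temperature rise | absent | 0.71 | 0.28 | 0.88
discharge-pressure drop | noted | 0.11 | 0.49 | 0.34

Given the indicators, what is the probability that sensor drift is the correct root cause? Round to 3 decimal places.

For each hypothesis, the unnormalized posterior weight is prior × product of the indicator likelihoods (using 1 − P(present | H) for each absent indicator):
  cooling blockage: 0.466 × 0.34 × 0.64 × (1 − 0.71) × 0.11 = 0.0032347
  sensor drift: 0.345 × 0.21 × 0.89 × (1 − 0.28) × 0.49 = 0.022749
  cavitation: 0.189 × 0.32 × 0.86 × (1 − 0.88) × 0.34 = 0.0021221
The unnormalized weights sum to 0.028106.
P(sensor drift | evidence) = 0.022749 / 0.028106 ≈ 0.809.

0.809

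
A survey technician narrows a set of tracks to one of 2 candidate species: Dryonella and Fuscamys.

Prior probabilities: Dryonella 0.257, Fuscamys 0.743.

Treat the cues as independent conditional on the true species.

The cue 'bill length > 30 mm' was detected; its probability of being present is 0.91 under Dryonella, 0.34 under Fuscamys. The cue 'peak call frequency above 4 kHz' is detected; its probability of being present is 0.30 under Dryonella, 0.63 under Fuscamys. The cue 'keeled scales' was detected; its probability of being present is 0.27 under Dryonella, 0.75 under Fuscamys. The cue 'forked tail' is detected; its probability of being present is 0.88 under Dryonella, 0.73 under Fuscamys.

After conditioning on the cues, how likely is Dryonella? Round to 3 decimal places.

By Bayes' rule with conditional independence, the unnormalized weight for each hypothesis is prior × ∏ likelihoods:
  Dryonella: 0.257 × 0.91 × 0.30 × 0.27 × 0.88 = 0.01667
  Fuscamys: 0.743 × 0.34 × 0.63 × 0.75 × 0.73 = 0.087135
Normalizing constant Z = 0.01667 + 0.087135 = 0.10381.
P(Dryonella | evidence) = 0.01667 / 0.10381 ≈ 0.161.

0.161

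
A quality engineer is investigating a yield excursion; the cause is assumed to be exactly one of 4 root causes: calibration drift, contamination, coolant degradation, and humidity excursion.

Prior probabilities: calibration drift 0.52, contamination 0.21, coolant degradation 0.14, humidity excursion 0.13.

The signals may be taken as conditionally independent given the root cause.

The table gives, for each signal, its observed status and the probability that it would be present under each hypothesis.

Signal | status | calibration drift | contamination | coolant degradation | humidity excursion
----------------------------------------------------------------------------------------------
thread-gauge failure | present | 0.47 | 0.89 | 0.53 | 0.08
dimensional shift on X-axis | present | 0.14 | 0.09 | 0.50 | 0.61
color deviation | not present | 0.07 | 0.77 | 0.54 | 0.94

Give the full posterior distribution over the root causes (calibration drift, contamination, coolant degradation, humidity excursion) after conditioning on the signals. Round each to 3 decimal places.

For each hypothesis, the unnormalized posterior weight is prior × product of the signal likelihoods (using 1 − P(present | H) for each absent signal):
  calibration drift: 0.52 × 0.47 × 0.14 × (1 − 0.07) = 0.031821
  contamination: 0.21 × 0.89 × 0.09 × (1 − 0.77) = 0.0038688
  coolant degradation: 0.14 × 0.53 × 0.50 × (1 − 0.54) = 0.017066
  humidity excursion: 0.13 × 0.08 × 0.61 × (1 − 0.94) = 0.00038064
Marginal likelihood of the evidence = 0.053136.
P(calibration drift | evidence) = 0.031821 / 0.053136 ≈ 0.599
P(contamination | evidence) = 0.0038688 / 0.053136 ≈ 0.073
P(coolant degradation | evidence) = 0.017066 / 0.053136 ≈ 0.321
P(humidity excursion | evidence) = 0.00038064 / 0.053136 ≈ 0.007

0.599, 0.073, 0.321, 0.007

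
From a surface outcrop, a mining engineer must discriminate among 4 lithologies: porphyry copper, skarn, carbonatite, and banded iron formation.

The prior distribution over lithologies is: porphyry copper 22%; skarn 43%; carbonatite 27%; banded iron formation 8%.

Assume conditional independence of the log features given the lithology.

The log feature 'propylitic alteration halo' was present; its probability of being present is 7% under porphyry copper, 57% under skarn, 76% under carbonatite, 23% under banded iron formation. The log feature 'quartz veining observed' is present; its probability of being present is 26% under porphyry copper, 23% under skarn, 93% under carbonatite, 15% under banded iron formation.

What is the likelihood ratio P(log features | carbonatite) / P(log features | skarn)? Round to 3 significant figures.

5.39

Joint likelihood of the log feature pattern under each hypothesis:
  carbonatite: 0.76 × 0.93 = 0.7068
  skarn: 0.57 × 0.23 = 0.1311
Bayes factor = 0.7068 / 0.1311 ≈ 5.39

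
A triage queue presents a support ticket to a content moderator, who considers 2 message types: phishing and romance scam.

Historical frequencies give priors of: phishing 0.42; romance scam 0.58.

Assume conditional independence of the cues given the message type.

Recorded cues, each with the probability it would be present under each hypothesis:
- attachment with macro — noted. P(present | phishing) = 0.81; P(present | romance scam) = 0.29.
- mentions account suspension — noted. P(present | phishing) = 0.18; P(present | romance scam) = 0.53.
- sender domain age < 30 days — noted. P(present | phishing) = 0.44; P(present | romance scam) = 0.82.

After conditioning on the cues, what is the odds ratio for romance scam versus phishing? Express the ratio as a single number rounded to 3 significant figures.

2.71

The normalizing constant cancels in an odds ratio, so compute prior × likelihood for the two hypotheses only:
  romance scam: 0.58 × 0.29 × 0.53 × 0.82 = 0.0731
  phishing: 0.42 × 0.81 × 0.18 × 0.44 = 0.026944
Posterior odds = 0.0731 / 0.026944 ≈ 2.71.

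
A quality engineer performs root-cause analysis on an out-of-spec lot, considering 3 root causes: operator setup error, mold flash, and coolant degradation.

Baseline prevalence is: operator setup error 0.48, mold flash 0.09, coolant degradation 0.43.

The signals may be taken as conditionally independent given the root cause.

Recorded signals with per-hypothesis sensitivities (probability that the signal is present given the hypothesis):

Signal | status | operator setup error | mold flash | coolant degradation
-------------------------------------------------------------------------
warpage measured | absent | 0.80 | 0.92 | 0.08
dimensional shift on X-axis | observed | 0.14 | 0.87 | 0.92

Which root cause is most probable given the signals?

For each hypothesis, the unnormalized posterior weight is prior × product of the signal likelihoods (using 1 − P(present | H) for each absent signal):
  operator setup error: 0.48 × (1 − 0.80) × 0.14 = 0.01344
  mold flash: 0.09 × (1 − 0.92) × 0.87 = 0.006264
  coolant degradation: 0.43 × (1 − 0.08) × 0.92 = 0.36395
Normalizing constant Z = 0.01344 + 0.006264 + 0.36395 = 0.38366.
P(operator setup error | evidence) ≈ 0.01344 / 0.38366 ≈ 0.035
P(mold flash | evidence) ≈ 0.006264 / 0.38366 ≈ 0.016
P(coolant degradation | evidence) ≈ 0.36395 / 0.38366 ≈ 0.949
The largest is 0.949, so coolant degradation is most probable.

coolant degradation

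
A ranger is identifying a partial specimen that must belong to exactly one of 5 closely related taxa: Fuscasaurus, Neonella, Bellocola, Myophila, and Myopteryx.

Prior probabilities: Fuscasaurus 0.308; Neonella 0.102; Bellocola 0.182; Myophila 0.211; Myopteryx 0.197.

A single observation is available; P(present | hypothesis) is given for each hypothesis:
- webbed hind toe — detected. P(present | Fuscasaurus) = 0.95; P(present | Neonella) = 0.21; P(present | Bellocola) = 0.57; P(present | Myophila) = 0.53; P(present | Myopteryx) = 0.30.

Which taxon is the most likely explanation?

Fuscasaurus

For each hypothesis, the unnormalized posterior weight is prior × likelihood:
  Fuscasaurus: 0.308 × 0.95 = 0.2926
  Neonella: 0.102 × 0.21 = 0.02142
  Bellocola: 0.182 × 0.57 = 0.10374
  Myophila: 0.211 × 0.53 = 0.11183
  Myopteryx: 0.197 × 0.30 = 0.0591
The unnormalized weights sum to 0.58869.
P(Fuscasaurus | evidence) ≈ 0.2926 / 0.58869 ≈ 0.497
P(Neonella | evidence) ≈ 0.02142 / 0.58869 ≈ 0.036
P(Bellocola | evidence) ≈ 0.10374 / 0.58869 ≈ 0.176
P(Myophila | evidence) ≈ 0.11183 / 0.58869 ≈ 0.190
P(Myopteryx | evidence) ≈ 0.0591 / 0.58869 ≈ 0.100
The largest is 0.497, so Fuscasaurus is most probable.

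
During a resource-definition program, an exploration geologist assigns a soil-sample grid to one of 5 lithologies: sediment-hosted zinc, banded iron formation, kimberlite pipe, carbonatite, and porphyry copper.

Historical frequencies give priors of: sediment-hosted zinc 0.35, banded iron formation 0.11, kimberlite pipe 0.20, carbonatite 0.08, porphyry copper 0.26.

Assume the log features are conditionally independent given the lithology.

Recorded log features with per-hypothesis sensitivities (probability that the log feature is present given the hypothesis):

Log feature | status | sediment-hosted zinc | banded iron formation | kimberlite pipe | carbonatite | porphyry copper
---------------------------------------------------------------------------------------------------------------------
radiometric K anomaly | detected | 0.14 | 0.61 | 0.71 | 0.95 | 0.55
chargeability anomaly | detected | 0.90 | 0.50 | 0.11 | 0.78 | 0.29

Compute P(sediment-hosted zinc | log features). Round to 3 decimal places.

For each hypothesis, the unnormalized posterior weight is prior × product of the log feature likelihoods:
  sediment-hosted zinc: 0.35 × 0.14 × 0.90 = 0.0441
  banded iron formation: 0.11 × 0.61 × 0.50 = 0.03355
  kimberlite pipe: 0.20 × 0.71 × 0.11 = 0.01562
  carbonatite: 0.08 × 0.95 × 0.78 = 0.05928
  porphyry copper: 0.26 × 0.55 × 0.29 = 0.04147
Normalizing constant Z = 0.0441 + 0.03355 + 0.01562 + 0.05928 + 0.04147 = 0.19402.
P(sediment-hosted zinc | evidence) = 0.0441 / 0.19402 ≈ 0.227.

0.227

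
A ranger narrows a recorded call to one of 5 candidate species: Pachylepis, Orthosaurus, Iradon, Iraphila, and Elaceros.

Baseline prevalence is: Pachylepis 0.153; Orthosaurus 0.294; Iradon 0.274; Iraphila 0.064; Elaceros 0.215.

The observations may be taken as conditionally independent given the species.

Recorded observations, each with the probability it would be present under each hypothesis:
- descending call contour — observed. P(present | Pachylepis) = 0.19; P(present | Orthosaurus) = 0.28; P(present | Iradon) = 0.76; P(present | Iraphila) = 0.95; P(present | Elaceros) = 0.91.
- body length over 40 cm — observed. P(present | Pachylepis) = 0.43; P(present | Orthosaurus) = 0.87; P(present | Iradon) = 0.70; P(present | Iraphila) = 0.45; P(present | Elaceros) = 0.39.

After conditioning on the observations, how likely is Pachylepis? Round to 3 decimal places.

By Bayes' rule with conditional independence, the unnormalized weight for each hypothesis is prior × ∏ likelihoods:
  Pachylepis: 0.153 × 0.19 × 0.43 = 0.0125
  Orthosaurus: 0.294 × 0.28 × 0.87 = 0.071618
  Iradon: 0.274 × 0.76 × 0.70 = 0.14577
  Iraphila: 0.064 × 0.95 × 0.45 = 0.02736
  Elaceros: 0.215 × 0.91 × 0.39 = 0.076303
Normalizing constant Z = 0.0125 + 0.071618 + 0.14577 + 0.02736 + 0.076303 = 0.33355.
P(Pachylepis | evidence) = 0.0125 / 0.33355 ≈ 0.037.

0.037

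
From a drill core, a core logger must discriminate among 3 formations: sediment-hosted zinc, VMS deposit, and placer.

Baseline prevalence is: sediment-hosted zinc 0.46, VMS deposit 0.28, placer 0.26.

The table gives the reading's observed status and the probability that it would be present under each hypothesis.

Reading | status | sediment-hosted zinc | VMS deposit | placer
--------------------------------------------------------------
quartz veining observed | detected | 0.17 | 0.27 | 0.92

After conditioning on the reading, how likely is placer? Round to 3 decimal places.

0.609

By Bayes' rule, the unnormalized weight for each hypothesis is prior × likelihood:
  sediment-hosted zinc: 0.46 × 0.17 = 0.0782
  VMS deposit: 0.28 × 0.27 = 0.0756
  placer: 0.26 × 0.92 = 0.2392
Normalizing constant Z = 0.0782 + 0.0756 + 0.2392 = 0.393.
P(placer | evidence) = 0.2392 / 0.393 ≈ 0.609.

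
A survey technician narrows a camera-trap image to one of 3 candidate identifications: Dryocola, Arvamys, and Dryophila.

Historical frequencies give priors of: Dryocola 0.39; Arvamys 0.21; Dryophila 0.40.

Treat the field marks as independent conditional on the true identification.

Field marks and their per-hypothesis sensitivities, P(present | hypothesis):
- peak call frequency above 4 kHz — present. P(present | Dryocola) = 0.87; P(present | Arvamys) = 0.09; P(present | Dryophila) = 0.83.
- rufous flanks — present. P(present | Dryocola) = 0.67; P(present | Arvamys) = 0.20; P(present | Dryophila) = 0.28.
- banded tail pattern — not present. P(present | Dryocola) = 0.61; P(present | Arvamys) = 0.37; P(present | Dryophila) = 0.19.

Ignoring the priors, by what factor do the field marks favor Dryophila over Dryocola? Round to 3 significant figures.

0.828

Take the product of per-field mark likelihoods under each hypothesis (using 1 − P(present | H) for each absent field mark), then divide.
  Dryophila: 0.83 × 0.28 × (1 − 0.19) = 0.18824
  Dryocola: 0.87 × 0.67 × (1 − 0.61) = 0.22733
Bayes factor = 0.18824 / 0.22733 ≈ 0.828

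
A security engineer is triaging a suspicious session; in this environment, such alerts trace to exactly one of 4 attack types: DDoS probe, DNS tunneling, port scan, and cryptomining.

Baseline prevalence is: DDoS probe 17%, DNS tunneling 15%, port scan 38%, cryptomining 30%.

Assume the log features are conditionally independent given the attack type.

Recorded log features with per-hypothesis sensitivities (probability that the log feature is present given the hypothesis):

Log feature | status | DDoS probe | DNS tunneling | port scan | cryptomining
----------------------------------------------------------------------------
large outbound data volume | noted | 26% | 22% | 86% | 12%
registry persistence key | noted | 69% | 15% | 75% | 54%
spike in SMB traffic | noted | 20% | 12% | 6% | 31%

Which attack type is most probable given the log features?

port scan

Multiply each prior by the joint likelihood of the log feature pattern:
  DDoS probe: 0.17 × 0.26 × 0.69 × 0.20 = 0.0060996
  DNS tunneling: 0.15 × 0.22 × 0.15 × 0.12 = 0.000594
  port scan: 0.38 × 0.86 × 0.75 × 0.06 = 0.014706
  cryptomining: 0.30 × 0.12 × 0.54 × 0.31 = 0.0060264
The unnormalized weights sum to 0.027426.
P(DDoS probe | evidence) ≈ 0.0060996 / 0.027426 ≈ 0.222
P(DNS tunneling | evidence) ≈ 0.000594 / 0.027426 ≈ 0.022
P(port scan | evidence) ≈ 0.014706 / 0.027426 ≈ 0.536
P(cryptomining | evidence) ≈ 0.0060264 / 0.027426 ≈ 0.220
The largest is 0.536, so port scan is most probable.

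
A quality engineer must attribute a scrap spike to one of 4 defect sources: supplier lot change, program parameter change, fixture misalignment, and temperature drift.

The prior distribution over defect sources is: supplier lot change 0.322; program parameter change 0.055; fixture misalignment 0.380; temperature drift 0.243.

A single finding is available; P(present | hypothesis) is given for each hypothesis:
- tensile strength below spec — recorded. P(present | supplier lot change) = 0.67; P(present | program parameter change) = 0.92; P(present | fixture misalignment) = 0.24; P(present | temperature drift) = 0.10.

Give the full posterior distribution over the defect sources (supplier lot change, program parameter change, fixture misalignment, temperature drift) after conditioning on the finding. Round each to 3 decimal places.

0.565, 0.133, 0.239, 0.064

For each hypothesis, the unnormalized posterior weight is prior × likelihood:
  supplier lot change: 0.322 × 0.67 = 0.21574
  program parameter change: 0.055 × 0.92 = 0.0506
  fixture misalignment: 0.380 × 0.24 = 0.0912
  temperature drift: 0.243 × 0.10 = 0.0243
Marginal likelihood of the evidence = 0.38184.
P(supplier lot change | evidence) = 0.21574 / 0.38184 ≈ 0.565
P(program parameter change | evidence) = 0.0506 / 0.38184 ≈ 0.133
P(fixture misalignment | evidence) = 0.0912 / 0.38184 ≈ 0.239
P(temperature drift | evidence) = 0.0243 / 0.38184 ≈ 0.064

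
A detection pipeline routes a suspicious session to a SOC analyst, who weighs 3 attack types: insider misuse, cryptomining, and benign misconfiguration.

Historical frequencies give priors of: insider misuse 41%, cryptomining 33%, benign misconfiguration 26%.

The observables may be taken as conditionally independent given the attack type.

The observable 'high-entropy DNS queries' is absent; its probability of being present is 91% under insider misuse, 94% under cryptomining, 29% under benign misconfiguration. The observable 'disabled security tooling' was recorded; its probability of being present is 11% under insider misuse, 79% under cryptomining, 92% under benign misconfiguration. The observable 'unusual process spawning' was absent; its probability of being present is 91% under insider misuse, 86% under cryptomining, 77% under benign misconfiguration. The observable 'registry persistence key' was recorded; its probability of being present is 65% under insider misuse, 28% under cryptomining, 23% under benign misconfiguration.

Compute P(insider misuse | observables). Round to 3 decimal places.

For each hypothesis, the unnormalized posterior weight is prior × product of the observable likelihoods (using 1 − P(present | H) for each absent observable):
  insider misuse: 0.41 × (1 − 0.91) × 0.11 × (1 − 0.91) × 0.65 = 0.00023745
  cryptomining: 0.33 × (1 − 0.94) × 0.79 × (1 − 0.86) × 0.28 = 0.00061317
  benign misconfiguration: 0.26 × (1 − 0.29) × 0.92 × (1 − 0.77) × 0.23 = 0.0089841
Normalizing constant Z = 0.00023745 + 0.00061317 + 0.0089841 = 0.0098347.
P(insider misuse | evidence) = 0.00023745 / 0.0098347 ≈ 0.024.

0.024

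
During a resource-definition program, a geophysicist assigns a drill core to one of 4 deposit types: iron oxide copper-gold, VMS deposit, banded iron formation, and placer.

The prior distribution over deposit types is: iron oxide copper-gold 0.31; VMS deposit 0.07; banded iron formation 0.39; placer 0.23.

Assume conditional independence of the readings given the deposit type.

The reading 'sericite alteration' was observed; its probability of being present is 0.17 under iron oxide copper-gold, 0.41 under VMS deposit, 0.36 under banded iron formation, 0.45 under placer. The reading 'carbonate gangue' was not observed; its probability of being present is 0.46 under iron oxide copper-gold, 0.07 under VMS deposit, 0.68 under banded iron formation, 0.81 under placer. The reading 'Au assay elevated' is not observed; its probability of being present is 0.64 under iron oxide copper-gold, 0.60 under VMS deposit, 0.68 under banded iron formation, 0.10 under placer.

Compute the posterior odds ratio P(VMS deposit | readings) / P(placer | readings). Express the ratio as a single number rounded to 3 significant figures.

Unnormalized posterior weight (prior times the reading likelihoods) for each of the two hypotheses (using 1 − P(present | H) for each absent reading):
  VMS deposit: 0.07 × 0.41 × (1 − 0.07) × (1 − 0.60) = 0.010676
  placer: 0.23 × 0.45 × (1 − 0.81) × (1 − 0.10) = 0.017698
Posterior odds = 0.010676 / 0.017698 ≈ 0.603.

0.603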